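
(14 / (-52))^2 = 49 / 676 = 0.07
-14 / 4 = -7 / 2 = -3.50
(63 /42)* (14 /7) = 3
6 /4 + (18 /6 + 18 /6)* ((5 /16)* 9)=147 /8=18.38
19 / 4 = 4.75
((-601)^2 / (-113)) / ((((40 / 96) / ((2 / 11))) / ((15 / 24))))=-1083603 / 1243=-871.76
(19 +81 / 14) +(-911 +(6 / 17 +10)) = -875.86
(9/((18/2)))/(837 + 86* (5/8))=4/3563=0.00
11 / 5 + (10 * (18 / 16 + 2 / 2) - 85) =-1231 / 20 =-61.55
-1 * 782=-782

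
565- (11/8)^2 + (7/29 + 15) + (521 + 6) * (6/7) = 13382605/12992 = 1030.07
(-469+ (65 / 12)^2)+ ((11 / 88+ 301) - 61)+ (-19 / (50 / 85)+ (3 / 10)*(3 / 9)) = -166849 / 720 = -231.73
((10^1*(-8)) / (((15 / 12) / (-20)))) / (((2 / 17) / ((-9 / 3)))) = -32640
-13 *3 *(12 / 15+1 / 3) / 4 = -221 / 20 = -11.05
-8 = -8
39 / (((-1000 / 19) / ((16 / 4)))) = -741 / 250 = -2.96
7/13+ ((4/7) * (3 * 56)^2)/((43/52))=10902829/559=19504.17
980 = 980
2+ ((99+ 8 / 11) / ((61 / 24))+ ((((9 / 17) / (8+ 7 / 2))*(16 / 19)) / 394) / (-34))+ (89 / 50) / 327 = 41.24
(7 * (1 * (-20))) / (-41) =140 / 41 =3.41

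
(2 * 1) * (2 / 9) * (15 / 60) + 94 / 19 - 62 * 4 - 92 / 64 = -668621 / 2736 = -244.38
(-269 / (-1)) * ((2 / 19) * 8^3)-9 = 14488.68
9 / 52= 0.17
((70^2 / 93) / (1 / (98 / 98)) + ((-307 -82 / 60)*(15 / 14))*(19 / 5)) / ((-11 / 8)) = 31321034 / 35805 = 874.77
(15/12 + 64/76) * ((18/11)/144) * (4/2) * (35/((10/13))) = 14469/6688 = 2.16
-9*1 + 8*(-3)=-33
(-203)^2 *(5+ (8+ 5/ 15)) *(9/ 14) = 353220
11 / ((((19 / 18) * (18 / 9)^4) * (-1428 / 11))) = -363 / 72352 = -0.01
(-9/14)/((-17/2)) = 9/119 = 0.08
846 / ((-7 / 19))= -16074 / 7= -2296.29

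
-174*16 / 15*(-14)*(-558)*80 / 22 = -57996288 / 11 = -5272389.82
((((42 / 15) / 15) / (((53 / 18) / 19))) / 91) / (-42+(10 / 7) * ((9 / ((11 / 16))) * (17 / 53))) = -2926 / 7958275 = -0.00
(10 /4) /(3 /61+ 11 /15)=4575 /1432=3.19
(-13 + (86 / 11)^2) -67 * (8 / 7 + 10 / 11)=-75685 / 847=-89.36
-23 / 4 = -5.75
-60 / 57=-20 / 19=-1.05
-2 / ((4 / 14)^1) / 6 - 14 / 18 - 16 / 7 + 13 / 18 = -3.51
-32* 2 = -64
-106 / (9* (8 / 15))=-265 / 12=-22.08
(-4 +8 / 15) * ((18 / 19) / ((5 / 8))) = -2496 / 475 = -5.25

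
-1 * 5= -5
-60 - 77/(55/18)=-426/5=-85.20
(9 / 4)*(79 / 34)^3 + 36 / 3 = 6323943 / 157216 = 40.22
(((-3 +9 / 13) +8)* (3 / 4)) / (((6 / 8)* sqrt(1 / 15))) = 74* sqrt(15) / 13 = 22.05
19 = 19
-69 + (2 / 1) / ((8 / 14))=-65.50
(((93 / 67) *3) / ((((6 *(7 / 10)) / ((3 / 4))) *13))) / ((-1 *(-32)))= 1395 / 780416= 0.00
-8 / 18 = -4 / 9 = -0.44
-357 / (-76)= 357 / 76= 4.70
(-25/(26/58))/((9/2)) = -1450/117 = -12.39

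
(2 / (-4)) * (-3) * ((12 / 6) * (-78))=-234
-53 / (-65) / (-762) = -53 / 49530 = -0.00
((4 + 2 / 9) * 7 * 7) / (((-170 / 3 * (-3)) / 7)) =6517 / 765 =8.52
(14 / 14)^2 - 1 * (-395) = 396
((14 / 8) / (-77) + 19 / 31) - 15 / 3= -6015 / 1364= -4.41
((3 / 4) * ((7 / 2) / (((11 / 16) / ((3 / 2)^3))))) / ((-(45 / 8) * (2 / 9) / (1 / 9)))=-63 / 55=-1.15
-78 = -78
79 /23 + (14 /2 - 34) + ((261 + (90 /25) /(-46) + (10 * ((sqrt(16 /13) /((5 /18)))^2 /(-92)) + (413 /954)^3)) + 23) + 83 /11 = 3801609706393969 /14278382169480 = 266.25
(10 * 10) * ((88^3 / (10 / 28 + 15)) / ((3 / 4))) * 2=1526497280 / 129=11833312.25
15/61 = 0.25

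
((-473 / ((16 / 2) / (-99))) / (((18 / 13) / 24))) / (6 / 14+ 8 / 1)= 1420419 / 118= 12037.45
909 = 909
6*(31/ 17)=186/ 17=10.94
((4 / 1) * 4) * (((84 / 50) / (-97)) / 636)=-56 / 128525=-0.00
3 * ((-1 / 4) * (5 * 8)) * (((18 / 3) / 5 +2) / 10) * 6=-288 / 5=-57.60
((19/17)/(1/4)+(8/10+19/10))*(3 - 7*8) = -380.04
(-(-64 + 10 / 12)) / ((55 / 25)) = 1895 / 66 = 28.71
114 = 114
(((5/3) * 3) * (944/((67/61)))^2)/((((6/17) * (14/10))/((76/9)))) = 53552060454400/848421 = 63119678.15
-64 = -64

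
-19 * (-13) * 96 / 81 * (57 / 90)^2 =713336 / 6075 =117.42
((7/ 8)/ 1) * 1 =7/ 8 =0.88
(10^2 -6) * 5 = 470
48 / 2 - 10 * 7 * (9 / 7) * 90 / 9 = -876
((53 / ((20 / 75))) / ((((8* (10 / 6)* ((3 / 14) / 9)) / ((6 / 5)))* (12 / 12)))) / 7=4293 / 40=107.32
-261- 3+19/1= -245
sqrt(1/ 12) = 0.29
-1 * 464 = -464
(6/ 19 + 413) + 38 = 8575/ 19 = 451.32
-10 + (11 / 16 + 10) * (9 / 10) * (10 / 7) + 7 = 1203 / 112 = 10.74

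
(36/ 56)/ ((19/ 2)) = 0.07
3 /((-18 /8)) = -4 /3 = -1.33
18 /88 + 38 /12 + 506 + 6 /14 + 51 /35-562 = -234433 /4620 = -50.74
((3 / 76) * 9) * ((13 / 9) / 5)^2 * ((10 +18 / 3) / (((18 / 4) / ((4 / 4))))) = 1352 / 12825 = 0.11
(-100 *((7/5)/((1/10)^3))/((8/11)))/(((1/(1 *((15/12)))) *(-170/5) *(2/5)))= 1203125/68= 17693.01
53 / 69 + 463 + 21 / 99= 117387 / 253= 463.98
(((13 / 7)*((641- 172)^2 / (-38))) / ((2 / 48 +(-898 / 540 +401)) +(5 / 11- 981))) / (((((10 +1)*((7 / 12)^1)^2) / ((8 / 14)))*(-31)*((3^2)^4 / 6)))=-11491840 / 137951914653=-0.00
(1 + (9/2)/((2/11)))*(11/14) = 20.23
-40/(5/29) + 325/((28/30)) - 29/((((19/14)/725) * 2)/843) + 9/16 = -13895426299/2128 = -6529805.59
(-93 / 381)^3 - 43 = -88110260 / 2048383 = -43.01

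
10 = 10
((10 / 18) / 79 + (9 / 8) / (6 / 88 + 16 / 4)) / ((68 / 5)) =360895 / 17308584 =0.02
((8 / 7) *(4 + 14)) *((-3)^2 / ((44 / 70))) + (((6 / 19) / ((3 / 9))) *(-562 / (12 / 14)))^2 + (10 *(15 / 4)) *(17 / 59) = 386142.48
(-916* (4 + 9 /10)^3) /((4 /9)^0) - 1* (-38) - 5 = -26933371 /250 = -107733.48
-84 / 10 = -42 / 5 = -8.40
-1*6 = -6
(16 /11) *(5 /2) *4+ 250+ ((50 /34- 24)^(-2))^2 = 62616399436841 /236694289931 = 264.55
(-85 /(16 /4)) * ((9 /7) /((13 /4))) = -765 /91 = -8.41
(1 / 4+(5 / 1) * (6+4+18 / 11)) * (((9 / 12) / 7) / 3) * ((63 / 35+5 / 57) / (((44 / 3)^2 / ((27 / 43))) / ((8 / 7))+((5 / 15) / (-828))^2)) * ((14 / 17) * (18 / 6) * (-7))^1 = -7467850038852 / 32858216214725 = -0.23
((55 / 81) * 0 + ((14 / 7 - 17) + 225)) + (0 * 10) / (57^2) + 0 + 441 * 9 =4179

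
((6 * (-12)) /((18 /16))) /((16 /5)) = -20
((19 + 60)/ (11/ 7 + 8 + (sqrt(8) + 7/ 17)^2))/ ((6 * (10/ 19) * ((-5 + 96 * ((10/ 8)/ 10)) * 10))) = 1556868721/ 75953259120 - 361346237 * sqrt(2)/ 189883147800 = 0.02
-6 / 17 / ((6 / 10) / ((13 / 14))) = -65 / 119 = -0.55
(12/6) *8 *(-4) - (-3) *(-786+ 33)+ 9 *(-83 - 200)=-4870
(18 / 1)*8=144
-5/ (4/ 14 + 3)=-35/ 23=-1.52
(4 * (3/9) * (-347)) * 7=-9716/3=-3238.67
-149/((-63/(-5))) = -11.83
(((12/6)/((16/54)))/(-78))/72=-1/832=-0.00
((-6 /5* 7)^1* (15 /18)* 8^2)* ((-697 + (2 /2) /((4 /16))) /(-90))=-17248 /5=-3449.60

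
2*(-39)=-78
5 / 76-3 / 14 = -79 / 532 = -0.15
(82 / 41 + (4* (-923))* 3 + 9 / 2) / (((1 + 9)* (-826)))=22139 / 16520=1.34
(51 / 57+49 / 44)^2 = 2819041 / 698896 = 4.03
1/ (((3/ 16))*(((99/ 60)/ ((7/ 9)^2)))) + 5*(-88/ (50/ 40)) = -2807008/ 8019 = -350.04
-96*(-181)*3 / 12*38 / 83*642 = 1276821.98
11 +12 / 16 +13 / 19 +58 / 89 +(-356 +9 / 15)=-11577063 / 33820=-342.31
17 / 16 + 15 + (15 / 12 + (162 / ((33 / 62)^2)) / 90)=229089 / 9680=23.67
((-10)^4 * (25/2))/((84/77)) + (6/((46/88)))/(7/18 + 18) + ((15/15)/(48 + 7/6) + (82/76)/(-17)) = 498718263739679/4352428230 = 114583.91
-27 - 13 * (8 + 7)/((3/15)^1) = -1002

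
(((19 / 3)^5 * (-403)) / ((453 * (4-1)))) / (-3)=997867897 / 990711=1007.22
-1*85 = -85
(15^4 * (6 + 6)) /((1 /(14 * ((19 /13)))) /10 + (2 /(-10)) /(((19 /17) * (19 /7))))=-6140610000 /617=-9952366.29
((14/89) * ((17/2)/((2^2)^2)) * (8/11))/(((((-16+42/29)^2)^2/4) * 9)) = 84166439/139715635157208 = 0.00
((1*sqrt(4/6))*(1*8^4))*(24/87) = 922.58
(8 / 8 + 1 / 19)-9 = -151 / 19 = -7.95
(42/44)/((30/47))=329/220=1.50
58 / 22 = 29 / 11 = 2.64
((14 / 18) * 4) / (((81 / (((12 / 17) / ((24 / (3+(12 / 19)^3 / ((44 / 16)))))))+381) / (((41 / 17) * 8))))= 714083552 / 15129569475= 0.05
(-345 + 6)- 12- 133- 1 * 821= -1305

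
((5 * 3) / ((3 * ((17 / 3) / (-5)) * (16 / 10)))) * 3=-1125 / 136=-8.27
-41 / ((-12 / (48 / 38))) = 82 / 19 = 4.32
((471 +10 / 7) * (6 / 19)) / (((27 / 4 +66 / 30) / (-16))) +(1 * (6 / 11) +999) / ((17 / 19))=3786056055 / 4451909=850.43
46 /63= 0.73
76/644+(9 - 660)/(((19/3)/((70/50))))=-2199226/15295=-143.79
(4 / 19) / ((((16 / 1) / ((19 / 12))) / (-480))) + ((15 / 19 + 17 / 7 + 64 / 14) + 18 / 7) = 48 / 133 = 0.36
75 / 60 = 5 / 4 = 1.25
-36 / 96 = -3 / 8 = -0.38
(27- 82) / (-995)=11 / 199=0.06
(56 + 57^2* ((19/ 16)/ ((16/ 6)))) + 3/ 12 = 192393/ 128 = 1503.07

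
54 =54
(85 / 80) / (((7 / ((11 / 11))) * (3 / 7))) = 0.35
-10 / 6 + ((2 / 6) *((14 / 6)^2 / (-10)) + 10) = 2201 / 270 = 8.15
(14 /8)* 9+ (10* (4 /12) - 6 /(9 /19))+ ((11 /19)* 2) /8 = 374 /57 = 6.56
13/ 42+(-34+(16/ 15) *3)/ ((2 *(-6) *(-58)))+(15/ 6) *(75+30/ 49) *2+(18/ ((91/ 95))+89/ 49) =147390167/ 369460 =398.93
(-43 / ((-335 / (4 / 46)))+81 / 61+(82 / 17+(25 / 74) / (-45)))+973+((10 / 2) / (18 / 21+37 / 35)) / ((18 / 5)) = 289685180934 / 295633145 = 979.88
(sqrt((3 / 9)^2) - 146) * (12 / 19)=-92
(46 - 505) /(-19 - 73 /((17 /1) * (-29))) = 24.35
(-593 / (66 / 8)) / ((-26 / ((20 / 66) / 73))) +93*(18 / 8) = 865054297 / 4133844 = 209.26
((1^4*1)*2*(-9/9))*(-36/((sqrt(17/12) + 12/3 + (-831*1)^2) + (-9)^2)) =596718144/5723902767775- 144*sqrt(51)/5723902767775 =0.00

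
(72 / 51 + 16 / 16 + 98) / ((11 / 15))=25605 / 187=136.93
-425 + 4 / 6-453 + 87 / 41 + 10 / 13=-1398233 / 1599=-874.44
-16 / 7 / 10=-8 / 35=-0.23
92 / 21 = 4.38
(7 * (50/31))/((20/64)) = 1120/31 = 36.13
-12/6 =-2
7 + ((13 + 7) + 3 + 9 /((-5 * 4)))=591 /20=29.55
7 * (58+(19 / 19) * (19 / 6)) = 2569 / 6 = 428.17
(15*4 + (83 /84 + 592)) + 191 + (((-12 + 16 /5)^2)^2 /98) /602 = 93371097413 /110617500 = 844.09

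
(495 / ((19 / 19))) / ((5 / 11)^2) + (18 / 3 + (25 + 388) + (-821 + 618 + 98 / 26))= 2615.57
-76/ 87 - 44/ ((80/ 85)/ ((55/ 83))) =-920027/ 28884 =-31.85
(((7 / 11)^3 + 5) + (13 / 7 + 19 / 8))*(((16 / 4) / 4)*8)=707335 / 9317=75.92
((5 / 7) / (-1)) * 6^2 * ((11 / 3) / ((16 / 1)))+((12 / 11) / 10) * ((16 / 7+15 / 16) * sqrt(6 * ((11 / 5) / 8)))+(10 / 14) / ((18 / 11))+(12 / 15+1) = -4607 / 1260+1083 * sqrt(165) / 30800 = -3.20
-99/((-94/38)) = 1881/47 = 40.02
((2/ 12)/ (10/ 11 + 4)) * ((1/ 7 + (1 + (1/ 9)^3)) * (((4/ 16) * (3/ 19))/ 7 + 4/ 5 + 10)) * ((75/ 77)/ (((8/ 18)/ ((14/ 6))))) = 2.15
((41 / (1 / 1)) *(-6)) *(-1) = 246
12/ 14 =6/ 7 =0.86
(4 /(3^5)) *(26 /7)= 104 /1701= 0.06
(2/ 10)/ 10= 0.02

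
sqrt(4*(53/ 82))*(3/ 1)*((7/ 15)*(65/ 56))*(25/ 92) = 325*sqrt(4346)/ 30176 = 0.71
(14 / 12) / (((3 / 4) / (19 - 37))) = -28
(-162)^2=26244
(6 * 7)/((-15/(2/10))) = -14/25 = -0.56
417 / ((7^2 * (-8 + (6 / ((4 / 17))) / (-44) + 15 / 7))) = -36696 / 27755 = -1.32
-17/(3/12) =-68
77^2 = 5929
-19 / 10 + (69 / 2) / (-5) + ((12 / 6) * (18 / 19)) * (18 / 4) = -26 / 95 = -0.27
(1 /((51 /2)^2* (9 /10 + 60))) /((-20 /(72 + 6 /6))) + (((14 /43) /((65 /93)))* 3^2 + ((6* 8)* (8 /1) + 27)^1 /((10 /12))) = 2202107911838 /4427305155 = 497.39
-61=-61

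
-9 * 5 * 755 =-33975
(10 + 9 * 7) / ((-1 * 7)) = -73 / 7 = -10.43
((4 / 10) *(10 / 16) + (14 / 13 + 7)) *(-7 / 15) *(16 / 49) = -1732 / 1365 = -1.27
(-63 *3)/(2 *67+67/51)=-1.40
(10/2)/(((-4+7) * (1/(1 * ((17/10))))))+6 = 53/6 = 8.83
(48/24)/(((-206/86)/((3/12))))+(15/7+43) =44.93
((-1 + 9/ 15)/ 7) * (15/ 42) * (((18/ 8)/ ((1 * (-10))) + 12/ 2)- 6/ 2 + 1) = -151/ 1960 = -0.08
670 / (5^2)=134 / 5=26.80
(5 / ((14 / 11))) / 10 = 11 / 28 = 0.39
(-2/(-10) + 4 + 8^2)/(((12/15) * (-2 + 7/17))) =-5797/108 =-53.68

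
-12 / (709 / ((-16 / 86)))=96 / 30487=0.00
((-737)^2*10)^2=29503256256100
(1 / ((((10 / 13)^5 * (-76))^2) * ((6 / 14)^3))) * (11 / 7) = 74305727106611 / 1559520000000000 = 0.05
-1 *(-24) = 24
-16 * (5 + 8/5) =-528/5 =-105.60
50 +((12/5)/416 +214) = 137283/520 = 264.01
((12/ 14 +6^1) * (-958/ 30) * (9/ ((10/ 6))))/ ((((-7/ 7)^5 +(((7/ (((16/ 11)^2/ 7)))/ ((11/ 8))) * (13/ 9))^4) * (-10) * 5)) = 0.00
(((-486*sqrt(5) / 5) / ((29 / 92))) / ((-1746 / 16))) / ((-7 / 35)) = -39744*sqrt(5) / 2813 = -31.59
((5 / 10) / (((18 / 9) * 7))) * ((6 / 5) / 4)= 3 / 280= 0.01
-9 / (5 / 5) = -9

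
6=6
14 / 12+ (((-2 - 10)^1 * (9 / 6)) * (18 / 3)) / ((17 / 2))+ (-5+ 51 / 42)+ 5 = -10.32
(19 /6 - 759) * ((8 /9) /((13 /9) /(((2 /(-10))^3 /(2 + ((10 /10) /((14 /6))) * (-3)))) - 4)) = 126980 /25131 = 5.05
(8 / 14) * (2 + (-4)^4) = 147.43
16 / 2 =8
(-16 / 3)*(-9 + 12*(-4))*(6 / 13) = 1824 / 13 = 140.31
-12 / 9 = -4 / 3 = -1.33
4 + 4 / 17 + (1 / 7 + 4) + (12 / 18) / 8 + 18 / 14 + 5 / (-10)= 13205 / 1428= 9.25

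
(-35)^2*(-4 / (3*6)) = -2450 / 9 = -272.22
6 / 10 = 3 / 5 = 0.60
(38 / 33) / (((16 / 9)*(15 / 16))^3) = 342 / 1375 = 0.25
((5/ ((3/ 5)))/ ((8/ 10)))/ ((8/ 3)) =125/ 32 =3.91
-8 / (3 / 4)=-32 / 3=-10.67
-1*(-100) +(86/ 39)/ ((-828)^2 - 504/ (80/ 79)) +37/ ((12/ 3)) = 116759261549/ 1068734628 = 109.25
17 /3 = 5.67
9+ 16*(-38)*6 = -3639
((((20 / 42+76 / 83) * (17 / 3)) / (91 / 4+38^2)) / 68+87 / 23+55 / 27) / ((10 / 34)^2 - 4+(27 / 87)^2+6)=748548797906957 / 280760116366611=2.67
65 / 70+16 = 16.93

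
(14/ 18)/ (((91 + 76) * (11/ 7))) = 49/ 16533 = 0.00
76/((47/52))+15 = 4657/47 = 99.09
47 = 47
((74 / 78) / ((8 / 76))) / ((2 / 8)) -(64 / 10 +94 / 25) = 25244 / 975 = 25.89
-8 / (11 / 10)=-80 / 11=-7.27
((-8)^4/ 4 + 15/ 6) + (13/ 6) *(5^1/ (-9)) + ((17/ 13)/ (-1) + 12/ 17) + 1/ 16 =97835599/ 95472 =1024.76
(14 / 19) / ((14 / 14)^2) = 14 / 19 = 0.74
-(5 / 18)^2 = -25 / 324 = -0.08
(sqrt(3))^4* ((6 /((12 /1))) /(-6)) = -3 /4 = -0.75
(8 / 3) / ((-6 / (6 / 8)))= -1 / 3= -0.33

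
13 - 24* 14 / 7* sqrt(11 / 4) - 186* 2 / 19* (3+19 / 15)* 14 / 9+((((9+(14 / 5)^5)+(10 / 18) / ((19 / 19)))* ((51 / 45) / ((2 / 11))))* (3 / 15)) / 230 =-1068929972851 / 9217968750 - 24* sqrt(11) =-195.56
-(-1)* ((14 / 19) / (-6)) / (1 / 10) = -70 / 57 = -1.23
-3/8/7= -3/56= -0.05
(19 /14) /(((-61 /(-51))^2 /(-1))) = -49419 /52094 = -0.95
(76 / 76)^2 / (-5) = -1 / 5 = -0.20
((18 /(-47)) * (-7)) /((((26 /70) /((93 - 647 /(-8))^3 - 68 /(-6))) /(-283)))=-1679489742147105 /156416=-10737327013.52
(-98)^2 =9604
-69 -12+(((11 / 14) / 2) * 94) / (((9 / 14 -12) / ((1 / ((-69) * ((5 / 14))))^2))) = -1533024307 / 18924975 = -81.01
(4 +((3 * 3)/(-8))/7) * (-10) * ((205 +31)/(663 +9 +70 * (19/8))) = -253700/23471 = -10.81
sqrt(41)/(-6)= -sqrt(41)/6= -1.07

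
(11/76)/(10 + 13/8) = 22/1767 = 0.01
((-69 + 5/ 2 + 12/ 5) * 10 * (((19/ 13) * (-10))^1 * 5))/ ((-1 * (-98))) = 304475/ 637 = 477.98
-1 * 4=-4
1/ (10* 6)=1/ 60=0.02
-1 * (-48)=48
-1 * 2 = -2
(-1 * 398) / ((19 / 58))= -1214.95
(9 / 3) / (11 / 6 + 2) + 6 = 156 / 23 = 6.78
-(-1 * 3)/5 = 3/5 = 0.60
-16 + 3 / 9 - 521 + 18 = -1556 / 3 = -518.67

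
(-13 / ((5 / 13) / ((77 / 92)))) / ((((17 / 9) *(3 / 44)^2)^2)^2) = -45702383508733952 / 9604915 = -4758228834.79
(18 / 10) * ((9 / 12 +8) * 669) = 42147 / 4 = 10536.75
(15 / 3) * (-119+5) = -570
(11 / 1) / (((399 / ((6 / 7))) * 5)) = 22 / 4655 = 0.00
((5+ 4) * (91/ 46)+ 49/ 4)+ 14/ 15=42763/ 1380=30.99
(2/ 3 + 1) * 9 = 15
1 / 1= 1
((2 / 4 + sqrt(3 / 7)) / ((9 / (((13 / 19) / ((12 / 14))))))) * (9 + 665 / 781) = 350077 / 801306 + 50011 * sqrt(21) / 400653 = 1.01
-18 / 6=-3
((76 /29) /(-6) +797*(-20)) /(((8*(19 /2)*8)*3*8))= -693409 /634752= -1.09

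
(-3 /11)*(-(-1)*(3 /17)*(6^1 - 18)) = 108 /187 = 0.58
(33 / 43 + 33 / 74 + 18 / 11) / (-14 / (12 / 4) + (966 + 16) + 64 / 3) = 299241 / 104865992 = 0.00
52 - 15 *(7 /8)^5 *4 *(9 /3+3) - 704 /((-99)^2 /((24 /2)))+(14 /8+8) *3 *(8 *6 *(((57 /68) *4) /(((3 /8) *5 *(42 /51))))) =124122153703 /42577920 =2915.18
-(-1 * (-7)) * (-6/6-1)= 14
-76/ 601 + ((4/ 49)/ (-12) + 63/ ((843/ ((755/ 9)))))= 50776584/ 8275169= 6.14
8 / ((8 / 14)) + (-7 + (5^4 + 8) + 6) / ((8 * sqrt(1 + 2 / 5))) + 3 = 17 + 79 * sqrt(35) / 7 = 83.77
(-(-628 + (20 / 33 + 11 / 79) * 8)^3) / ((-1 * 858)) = -2132273897176959904 / 7601168950947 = -280519.21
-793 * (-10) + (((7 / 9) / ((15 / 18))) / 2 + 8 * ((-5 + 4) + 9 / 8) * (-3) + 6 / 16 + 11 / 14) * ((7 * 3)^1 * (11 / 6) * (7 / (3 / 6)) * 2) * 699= -20527373 / 20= -1026368.65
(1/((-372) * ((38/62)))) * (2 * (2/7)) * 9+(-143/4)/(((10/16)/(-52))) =1977961/665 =2974.38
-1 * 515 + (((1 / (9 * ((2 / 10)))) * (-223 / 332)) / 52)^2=-12432974965415 / 24141701376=-515.00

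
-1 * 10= -10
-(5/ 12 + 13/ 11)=-211/ 132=-1.60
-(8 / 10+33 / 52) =-373 / 260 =-1.43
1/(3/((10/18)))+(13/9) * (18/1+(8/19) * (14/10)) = 69349/2565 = 27.04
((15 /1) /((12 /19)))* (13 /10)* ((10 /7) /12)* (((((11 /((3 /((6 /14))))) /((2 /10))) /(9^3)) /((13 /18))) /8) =5225 /762048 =0.01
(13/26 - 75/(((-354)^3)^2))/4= 327995829592391/2623966636739328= 0.12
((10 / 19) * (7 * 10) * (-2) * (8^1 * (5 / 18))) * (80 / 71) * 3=-2240000 / 4047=-553.50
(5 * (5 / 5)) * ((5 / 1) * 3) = 75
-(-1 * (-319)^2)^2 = -10355301121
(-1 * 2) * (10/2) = -10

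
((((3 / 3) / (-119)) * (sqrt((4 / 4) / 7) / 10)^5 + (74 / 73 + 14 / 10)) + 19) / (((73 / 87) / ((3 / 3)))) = 679992 / 26645-87 * sqrt(7) / 297964100000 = 25.52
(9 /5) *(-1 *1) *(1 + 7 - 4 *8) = 216 /5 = 43.20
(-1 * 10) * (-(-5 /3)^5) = -31250 /243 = -128.60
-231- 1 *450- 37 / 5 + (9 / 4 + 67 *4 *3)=2357 / 20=117.85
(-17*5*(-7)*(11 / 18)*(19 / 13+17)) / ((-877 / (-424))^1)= 111003200 / 34203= 3245.42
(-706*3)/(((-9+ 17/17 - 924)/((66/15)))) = 11649/1165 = 10.00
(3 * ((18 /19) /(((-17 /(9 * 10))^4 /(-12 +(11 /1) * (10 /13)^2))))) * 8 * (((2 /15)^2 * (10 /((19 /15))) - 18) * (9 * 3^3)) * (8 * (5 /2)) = 43377503483289600000 /5095532689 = 8512849613.73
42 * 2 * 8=672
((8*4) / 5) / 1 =32 / 5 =6.40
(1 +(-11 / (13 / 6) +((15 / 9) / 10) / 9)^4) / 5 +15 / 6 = 133.64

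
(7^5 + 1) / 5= 16808 / 5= 3361.60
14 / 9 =1.56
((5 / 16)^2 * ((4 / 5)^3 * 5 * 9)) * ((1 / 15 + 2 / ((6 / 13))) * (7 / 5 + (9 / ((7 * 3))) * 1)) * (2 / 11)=576 / 175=3.29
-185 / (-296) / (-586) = -5 / 4688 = -0.00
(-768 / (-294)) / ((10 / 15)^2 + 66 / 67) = 38592 / 21119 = 1.83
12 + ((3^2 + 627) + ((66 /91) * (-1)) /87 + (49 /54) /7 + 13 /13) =92503679 /142506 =649.12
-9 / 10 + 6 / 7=-3 / 70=-0.04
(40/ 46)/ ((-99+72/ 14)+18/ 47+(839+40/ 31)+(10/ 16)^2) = 13054720/ 11217761641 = 0.00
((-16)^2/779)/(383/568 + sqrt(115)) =-55691264/28788000309 + 82591744 *sqrt(115)/28788000309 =0.03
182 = 182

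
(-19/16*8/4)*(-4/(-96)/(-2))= 19/384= 0.05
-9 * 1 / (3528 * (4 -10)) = 1 / 2352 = 0.00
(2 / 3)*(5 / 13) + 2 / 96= 173 / 624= 0.28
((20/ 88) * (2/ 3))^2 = 25/ 1089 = 0.02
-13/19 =-0.68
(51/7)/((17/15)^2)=675/119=5.67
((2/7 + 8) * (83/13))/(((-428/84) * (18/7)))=-16849/4173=-4.04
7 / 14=1 / 2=0.50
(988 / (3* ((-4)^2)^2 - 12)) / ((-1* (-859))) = 247 / 162351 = 0.00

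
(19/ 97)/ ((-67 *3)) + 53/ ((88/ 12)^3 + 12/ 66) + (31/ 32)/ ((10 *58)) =2862804410857/ 21201992373120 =0.14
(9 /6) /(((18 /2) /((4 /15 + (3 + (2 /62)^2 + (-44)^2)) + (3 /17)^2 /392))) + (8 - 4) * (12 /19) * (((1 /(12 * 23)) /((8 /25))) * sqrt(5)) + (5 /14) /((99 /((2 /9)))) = 25 * sqrt(5) /874 + 313525314171493 /970029632880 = 323.28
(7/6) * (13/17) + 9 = 1009/102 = 9.89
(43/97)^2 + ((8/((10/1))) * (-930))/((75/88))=-205295791/235225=-872.76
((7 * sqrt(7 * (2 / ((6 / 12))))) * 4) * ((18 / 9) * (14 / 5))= 1568 * sqrt(7) / 5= 829.71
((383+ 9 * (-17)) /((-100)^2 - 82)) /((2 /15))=575 /3306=0.17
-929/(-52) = 929/52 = 17.87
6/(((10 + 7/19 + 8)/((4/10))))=228/1745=0.13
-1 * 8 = -8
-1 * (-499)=499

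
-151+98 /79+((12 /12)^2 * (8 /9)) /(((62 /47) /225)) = 4539 /2449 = 1.85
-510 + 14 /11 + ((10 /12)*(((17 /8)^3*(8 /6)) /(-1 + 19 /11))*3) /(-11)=-34652039 /67584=-512.73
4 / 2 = 2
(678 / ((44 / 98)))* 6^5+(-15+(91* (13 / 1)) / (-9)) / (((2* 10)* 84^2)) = 82026298038191 / 6985440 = 11742466.91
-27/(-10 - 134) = 3/16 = 0.19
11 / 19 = 0.58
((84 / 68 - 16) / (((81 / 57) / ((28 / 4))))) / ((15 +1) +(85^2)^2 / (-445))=424441 / 684480537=0.00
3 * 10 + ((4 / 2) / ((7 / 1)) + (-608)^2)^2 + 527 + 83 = 6695932553860 / 49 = 136651684772.65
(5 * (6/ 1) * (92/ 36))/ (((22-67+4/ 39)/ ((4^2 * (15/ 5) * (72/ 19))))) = -10333440/ 33269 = -310.60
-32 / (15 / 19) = -608 / 15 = -40.53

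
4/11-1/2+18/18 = 19/22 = 0.86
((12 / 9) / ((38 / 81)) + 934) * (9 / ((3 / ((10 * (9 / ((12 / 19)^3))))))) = 4016125 / 4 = 1004031.25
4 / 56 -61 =-853 / 14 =-60.93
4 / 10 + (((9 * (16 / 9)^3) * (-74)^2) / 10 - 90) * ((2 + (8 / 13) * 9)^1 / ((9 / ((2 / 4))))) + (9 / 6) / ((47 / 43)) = 51495595529 / 4454190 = 11561.16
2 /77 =0.03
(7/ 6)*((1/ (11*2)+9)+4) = 2009/ 132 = 15.22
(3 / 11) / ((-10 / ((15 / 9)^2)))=-5 / 66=-0.08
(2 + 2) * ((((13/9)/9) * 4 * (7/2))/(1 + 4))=728/405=1.80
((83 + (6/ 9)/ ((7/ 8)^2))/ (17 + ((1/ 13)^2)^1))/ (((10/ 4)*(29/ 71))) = 147935671/ 30629655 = 4.83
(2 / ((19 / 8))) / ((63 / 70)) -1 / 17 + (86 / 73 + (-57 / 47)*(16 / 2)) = -76272503 / 9973917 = -7.65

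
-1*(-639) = 639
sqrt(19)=4.36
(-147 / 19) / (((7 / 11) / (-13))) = 3003 / 19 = 158.05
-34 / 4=-17 / 2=-8.50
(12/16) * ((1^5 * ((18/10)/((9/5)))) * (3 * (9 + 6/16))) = 675/32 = 21.09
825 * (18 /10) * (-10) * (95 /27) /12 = -26125 /6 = -4354.17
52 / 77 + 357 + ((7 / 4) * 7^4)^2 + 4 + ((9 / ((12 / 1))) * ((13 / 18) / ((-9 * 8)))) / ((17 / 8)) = 9983727246461 / 565488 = 17655064.73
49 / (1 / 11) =539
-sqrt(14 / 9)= -sqrt(14) / 3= -1.25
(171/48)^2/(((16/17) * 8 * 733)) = 55233/24018944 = 0.00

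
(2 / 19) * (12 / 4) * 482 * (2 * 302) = 1746768 / 19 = 91935.16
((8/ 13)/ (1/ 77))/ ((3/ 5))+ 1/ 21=7191/ 91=79.02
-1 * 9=-9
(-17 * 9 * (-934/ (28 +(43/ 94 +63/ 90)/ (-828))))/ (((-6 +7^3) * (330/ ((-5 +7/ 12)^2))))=72321011193/ 80782469504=0.90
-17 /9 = -1.89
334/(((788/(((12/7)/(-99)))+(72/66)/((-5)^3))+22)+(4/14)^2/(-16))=-90013000/12258211227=-0.01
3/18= 1/6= 0.17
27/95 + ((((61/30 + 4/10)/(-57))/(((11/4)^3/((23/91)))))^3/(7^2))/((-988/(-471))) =1273411081908048318701162759/4480520473401589125392758875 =0.28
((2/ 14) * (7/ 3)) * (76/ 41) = 0.62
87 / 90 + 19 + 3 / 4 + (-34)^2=70603 / 60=1176.72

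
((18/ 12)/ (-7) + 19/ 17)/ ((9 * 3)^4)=215/ 126482958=0.00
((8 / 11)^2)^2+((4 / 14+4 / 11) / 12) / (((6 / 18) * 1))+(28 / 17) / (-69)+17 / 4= 2244806897 / 480869004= 4.67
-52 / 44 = -13 / 11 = -1.18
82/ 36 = 41/ 18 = 2.28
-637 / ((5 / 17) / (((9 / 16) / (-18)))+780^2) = -1547 / 1477520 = -0.00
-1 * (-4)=4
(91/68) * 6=273/34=8.03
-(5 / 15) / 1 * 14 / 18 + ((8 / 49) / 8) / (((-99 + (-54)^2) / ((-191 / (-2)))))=-214145 / 828198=-0.26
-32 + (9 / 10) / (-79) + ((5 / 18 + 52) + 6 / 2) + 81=370667 / 3555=104.27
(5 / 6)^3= 125 / 216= 0.58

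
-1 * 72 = -72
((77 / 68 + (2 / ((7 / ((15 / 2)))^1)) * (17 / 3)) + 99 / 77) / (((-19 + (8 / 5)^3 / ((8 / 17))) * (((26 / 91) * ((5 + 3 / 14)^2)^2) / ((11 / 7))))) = -594333250 / 56484101349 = -0.01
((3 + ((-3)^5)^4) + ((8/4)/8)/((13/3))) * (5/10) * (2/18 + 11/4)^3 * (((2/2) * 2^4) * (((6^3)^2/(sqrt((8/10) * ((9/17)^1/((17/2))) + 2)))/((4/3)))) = 10104394379878772847 * sqrt(14810)/77012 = 15967223918742241.91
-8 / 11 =-0.73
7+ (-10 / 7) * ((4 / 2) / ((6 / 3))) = 39 / 7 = 5.57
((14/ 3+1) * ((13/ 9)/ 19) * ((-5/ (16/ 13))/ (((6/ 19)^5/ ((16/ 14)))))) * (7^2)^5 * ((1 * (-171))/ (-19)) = -1619179109490.14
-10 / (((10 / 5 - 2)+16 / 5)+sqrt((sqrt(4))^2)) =-25 / 13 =-1.92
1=1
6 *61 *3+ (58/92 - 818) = 12909/46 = 280.63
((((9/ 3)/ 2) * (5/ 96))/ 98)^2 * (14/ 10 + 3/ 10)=85/ 78675968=0.00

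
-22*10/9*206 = -45320/9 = -5035.56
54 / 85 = 0.64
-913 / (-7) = 913 / 7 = 130.43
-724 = -724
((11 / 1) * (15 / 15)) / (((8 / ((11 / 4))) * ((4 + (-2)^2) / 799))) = 96679 / 256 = 377.65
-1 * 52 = -52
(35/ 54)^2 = 1225/ 2916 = 0.42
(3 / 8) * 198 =297 / 4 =74.25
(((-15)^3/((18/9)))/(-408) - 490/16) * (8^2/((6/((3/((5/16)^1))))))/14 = -23056/119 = -193.75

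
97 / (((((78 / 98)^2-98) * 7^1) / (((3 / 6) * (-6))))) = 99813 / 233777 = 0.43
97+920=1017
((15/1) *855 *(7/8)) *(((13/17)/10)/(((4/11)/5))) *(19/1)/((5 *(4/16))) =48783735/272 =179351.97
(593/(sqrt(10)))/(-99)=-1.89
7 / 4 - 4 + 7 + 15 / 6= 29 / 4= 7.25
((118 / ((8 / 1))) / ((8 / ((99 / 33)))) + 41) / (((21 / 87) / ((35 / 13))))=519.00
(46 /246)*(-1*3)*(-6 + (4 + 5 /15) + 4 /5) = 0.49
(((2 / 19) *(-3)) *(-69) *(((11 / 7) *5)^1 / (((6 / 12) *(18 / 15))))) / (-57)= -12650 / 2527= -5.01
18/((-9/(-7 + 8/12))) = 38/3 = 12.67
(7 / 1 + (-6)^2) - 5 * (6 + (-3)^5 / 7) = 186.57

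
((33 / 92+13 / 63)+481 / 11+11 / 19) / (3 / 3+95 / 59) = 17.19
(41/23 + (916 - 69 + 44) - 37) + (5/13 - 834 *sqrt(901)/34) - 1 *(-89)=282605/299 - 417 *sqrt(901)/17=208.88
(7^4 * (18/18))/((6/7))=16807/6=2801.17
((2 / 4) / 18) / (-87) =-1 / 3132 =-0.00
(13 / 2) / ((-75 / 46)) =-299 / 75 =-3.99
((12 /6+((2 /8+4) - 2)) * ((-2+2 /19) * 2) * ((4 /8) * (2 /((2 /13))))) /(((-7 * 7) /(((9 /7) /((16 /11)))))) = 196911 /104272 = 1.89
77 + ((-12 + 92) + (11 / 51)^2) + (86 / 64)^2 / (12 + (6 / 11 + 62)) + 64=482820200299 / 2184007680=221.07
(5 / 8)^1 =5 / 8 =0.62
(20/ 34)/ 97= 10/ 1649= 0.01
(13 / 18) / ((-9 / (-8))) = 0.64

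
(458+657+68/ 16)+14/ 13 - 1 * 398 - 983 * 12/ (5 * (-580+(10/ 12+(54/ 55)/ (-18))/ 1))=726.40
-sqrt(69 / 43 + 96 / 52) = -1.86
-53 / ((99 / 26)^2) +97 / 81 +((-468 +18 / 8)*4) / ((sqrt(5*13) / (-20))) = -24091 / 9801 +7452*sqrt(65) / 13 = 4619.08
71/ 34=2.09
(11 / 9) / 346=0.00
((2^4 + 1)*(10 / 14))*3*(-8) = -291.43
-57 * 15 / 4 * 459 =-392445 / 4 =-98111.25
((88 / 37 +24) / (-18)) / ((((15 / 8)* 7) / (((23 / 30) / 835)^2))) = -516304 / 5485156228125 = -0.00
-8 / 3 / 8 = -1 / 3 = -0.33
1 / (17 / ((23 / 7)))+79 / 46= 10459 / 5474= 1.91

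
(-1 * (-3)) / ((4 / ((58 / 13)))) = 87 / 26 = 3.35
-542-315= -857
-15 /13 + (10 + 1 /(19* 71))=155148 /17537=8.85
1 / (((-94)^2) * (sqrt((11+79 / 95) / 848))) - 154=-154+sqrt(1414835) / 1241458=-154.00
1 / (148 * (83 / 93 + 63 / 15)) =465 / 350464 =0.00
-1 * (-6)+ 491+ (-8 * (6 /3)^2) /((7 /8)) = 3223 /7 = 460.43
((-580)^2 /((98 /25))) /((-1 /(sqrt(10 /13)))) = -4205000 * sqrt(130) /637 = -75265.90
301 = 301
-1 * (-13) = 13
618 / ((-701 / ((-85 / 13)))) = 5.76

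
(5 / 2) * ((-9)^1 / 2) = -45 / 4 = -11.25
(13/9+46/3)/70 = 151/630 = 0.24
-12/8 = -3/2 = -1.50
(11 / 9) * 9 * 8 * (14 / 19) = 1232 / 19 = 64.84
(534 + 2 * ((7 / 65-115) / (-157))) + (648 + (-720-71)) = 4005091 / 10205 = 392.46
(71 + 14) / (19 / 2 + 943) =34 / 381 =0.09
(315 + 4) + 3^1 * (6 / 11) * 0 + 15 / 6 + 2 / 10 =3217 / 10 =321.70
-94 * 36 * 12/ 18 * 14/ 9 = -10528/ 3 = -3509.33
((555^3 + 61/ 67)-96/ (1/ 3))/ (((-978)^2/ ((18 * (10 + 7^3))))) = 2021611653835/ 1780123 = 1135658.41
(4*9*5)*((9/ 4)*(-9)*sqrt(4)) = -7290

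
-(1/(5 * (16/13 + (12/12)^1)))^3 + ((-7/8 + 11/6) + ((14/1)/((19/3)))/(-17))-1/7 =113274388867/165430587000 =0.68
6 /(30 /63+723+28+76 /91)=1638 /205381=0.01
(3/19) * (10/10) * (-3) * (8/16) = -9/38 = -0.24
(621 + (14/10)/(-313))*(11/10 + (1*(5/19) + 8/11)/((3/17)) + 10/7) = 57875601687/11447975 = 5055.53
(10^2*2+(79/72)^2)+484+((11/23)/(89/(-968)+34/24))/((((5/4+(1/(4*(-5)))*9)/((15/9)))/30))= 324642950657/458685504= 707.77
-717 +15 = -702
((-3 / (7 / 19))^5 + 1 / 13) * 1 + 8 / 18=-70396945442 / 1966419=-35799.57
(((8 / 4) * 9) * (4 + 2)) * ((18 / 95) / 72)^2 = 27 / 36100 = 0.00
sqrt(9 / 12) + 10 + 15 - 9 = 16.87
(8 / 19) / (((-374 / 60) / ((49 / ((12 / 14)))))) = -13720 / 3553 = -3.86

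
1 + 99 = 100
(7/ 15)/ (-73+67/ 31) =-217/ 32940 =-0.01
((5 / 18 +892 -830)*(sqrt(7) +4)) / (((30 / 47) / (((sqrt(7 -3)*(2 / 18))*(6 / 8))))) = 52687*sqrt(7) / 3240 +52687 / 810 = 108.07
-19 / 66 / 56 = -19 / 3696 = -0.01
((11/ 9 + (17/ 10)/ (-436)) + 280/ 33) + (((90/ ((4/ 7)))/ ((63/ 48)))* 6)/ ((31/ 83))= 25924642987/ 13380840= 1937.45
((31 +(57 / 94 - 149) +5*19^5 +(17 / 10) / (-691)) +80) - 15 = 2010398172238 / 162385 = 12380442.60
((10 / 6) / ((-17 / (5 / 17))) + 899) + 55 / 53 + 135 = 47559694 / 45951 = 1035.01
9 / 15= 3 / 5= 0.60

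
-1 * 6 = -6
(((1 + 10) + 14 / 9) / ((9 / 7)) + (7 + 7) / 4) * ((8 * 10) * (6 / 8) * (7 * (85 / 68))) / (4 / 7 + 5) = 2632525 / 2106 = 1250.01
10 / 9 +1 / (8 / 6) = 67 / 36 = 1.86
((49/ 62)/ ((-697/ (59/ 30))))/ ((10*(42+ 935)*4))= -2891/ 50664093600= -0.00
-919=-919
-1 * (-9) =9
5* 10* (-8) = -400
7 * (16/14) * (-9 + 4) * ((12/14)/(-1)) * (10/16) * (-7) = -150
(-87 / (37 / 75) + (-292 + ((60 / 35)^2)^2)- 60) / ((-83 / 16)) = 738718672 / 7373471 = 100.19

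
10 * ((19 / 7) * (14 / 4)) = 95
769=769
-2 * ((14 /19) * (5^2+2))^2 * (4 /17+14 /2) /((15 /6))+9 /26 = -1827495963 /797810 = -2290.64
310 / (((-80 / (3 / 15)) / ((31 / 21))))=-1.14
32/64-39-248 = -286.50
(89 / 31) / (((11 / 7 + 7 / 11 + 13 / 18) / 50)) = 6167700 / 125891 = 48.99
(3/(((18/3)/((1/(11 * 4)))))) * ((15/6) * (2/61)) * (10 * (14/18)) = 175/24156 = 0.01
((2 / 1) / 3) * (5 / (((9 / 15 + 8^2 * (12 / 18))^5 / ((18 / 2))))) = 22781250 / 115139273278249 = 0.00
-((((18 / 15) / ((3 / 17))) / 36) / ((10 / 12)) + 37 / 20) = -623 / 300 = -2.08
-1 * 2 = -2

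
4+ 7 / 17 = 75 / 17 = 4.41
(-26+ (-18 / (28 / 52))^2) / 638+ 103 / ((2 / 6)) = 441520 / 1421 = 310.71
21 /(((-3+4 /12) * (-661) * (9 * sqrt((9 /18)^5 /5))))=7 * sqrt(10) /1322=0.02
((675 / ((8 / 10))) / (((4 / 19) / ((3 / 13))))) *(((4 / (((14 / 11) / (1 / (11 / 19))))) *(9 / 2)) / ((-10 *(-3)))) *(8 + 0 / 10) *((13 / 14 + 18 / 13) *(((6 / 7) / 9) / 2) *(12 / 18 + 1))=512935875 / 463736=1106.09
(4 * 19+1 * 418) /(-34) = -247 /17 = -14.53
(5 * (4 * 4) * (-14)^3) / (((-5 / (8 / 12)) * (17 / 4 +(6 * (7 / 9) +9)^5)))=28449792 / 463428935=0.06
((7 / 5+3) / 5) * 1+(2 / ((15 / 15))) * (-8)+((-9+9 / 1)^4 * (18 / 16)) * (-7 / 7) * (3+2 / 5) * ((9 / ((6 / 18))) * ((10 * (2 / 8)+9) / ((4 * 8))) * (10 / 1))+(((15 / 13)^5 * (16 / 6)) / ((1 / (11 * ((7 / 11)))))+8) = 288284846 / 9282325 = 31.06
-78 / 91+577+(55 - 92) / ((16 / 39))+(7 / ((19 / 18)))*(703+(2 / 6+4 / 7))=577243 / 112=5153.96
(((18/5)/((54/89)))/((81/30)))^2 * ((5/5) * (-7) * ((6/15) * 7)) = -3105032/32805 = -94.65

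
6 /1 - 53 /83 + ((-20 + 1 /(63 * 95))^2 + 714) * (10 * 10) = 13248596695337 /118923147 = 111404.69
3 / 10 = 0.30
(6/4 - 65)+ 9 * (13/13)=-54.50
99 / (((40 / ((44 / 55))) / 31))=3069 / 50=61.38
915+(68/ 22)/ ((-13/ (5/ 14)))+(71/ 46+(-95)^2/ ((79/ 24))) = 13307304429/ 3637634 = 3658.23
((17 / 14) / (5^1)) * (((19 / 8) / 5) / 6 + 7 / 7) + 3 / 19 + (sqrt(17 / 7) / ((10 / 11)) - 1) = -26449 / 45600 + 11 * sqrt(119) / 70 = 1.13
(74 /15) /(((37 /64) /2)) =256 /15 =17.07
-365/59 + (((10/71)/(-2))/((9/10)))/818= -95394590/15419709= -6.19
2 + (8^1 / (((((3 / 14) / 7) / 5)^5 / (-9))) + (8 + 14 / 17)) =-3841663386395032 / 459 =-8369637007396.58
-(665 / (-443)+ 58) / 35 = -25029 / 15505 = -1.61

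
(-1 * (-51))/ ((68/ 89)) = 267/ 4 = 66.75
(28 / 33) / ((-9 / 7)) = -196 / 297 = -0.66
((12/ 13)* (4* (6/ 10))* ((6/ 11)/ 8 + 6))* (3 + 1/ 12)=29637/ 715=41.45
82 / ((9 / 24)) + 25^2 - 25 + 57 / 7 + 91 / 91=17384 / 21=827.81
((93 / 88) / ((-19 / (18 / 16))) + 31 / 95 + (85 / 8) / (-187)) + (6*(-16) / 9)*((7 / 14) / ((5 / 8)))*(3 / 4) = -414193 / 66880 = -6.19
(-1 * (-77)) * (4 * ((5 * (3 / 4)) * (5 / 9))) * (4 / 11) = 700 / 3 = 233.33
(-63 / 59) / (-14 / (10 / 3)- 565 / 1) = 315 / 167914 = 0.00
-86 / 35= -2.46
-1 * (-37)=37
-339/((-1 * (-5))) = -339/5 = -67.80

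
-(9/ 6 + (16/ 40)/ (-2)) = -13/ 10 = -1.30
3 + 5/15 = 10/3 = 3.33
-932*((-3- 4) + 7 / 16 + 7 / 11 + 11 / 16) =107413 / 22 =4882.41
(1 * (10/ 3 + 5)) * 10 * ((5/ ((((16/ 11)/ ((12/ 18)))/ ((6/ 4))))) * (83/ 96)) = 570625/ 2304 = 247.67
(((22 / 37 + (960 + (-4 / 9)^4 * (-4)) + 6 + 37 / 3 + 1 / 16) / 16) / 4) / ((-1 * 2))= -3801902261 / 497166336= -7.65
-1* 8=-8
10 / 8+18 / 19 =167 / 76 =2.20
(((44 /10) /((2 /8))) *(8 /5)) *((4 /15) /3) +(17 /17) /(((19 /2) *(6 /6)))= 55754 /21375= 2.61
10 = 10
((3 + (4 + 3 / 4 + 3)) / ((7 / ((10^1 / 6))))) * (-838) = -2144.88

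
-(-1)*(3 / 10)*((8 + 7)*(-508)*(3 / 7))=-6858 / 7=-979.71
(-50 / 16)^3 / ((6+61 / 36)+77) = -140625 / 390272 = -0.36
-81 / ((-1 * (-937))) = -81 / 937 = -0.09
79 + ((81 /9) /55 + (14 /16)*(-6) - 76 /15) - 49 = 13099 /660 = 19.85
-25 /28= -0.89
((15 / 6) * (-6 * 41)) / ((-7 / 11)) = 6765 / 7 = 966.43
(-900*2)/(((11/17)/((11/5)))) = -6120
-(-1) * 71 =71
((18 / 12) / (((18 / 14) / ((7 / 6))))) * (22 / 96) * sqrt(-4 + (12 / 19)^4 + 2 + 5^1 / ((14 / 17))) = 77 * sqrt(108060414) / 1247616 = 0.64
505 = 505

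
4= 4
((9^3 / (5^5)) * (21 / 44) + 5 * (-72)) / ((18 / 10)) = -5498299 / 27500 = -199.94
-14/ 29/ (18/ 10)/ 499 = -70/ 130239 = -0.00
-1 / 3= -0.33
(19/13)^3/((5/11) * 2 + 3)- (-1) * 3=358862/94471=3.80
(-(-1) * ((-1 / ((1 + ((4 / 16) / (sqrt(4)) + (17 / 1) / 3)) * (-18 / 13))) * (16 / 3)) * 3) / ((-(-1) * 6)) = 416 / 1467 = 0.28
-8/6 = -4/3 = -1.33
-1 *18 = -18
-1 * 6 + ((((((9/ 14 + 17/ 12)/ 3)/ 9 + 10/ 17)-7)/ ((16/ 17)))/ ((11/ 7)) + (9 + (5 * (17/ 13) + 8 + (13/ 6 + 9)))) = 18103933/ 741312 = 24.42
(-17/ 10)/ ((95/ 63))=-1071/ 950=-1.13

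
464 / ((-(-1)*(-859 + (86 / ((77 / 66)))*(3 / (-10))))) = -0.53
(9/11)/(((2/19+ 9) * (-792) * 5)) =-19/837320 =-0.00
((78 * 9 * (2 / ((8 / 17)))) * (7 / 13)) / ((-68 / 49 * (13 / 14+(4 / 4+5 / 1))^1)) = -167.08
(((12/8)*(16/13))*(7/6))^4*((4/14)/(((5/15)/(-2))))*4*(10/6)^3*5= -878080000/257049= -3416.00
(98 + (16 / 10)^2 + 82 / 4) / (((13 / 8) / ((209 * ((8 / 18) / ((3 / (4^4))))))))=5181755392 / 8775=590513.43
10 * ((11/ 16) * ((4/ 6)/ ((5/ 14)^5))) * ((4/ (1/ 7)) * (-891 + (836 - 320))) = -41412448/ 5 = -8282489.60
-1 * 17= -17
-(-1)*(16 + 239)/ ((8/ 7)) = 223.12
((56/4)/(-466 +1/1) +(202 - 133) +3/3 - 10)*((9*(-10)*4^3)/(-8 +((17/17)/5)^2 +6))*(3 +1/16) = 16731600/31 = 539729.03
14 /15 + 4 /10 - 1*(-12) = 40 /3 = 13.33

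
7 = 7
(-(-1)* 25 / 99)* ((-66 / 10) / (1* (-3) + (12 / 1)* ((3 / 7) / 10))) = 175 / 261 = 0.67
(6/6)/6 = 0.17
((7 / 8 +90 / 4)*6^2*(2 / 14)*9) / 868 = 15147 / 12152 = 1.25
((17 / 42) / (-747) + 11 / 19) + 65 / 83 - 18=-9918287 / 596106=-16.64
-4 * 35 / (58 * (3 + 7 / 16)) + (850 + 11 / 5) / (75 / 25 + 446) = 1.20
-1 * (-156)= 156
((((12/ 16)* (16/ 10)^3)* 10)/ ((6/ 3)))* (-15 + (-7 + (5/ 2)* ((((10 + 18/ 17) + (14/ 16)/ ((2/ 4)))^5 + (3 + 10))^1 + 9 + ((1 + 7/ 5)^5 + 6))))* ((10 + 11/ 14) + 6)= 220945100087166117591/ 993899900000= 222301159.39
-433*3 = -1299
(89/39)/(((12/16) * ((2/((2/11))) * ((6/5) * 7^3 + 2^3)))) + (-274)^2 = 101357330678/1350063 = 75076.00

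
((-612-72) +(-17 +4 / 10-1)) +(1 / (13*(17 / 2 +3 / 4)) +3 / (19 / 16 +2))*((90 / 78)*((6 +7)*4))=-26355716 / 40885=-644.63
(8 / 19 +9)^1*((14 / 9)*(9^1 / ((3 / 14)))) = 35084 / 57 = 615.51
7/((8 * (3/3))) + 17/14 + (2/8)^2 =241/112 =2.15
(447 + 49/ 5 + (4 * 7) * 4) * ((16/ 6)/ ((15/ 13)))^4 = 36967530496/ 2278125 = 16227.17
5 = 5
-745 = -745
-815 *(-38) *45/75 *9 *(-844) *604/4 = -21313479672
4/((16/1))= 1/4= 0.25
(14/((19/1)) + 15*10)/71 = 2.12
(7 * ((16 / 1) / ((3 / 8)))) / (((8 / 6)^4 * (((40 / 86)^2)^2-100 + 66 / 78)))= -8399994057 / 8809508978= -0.95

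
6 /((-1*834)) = -0.01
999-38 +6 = 967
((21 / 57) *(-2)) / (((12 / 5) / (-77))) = 2695 / 114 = 23.64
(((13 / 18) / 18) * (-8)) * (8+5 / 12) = -1313 / 486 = -2.70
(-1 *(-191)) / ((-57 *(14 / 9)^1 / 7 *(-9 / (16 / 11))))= 1528 / 627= 2.44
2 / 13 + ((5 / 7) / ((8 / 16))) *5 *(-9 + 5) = -2586 / 91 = -28.42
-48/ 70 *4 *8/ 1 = -768/ 35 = -21.94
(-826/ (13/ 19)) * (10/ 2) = -78470/ 13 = -6036.15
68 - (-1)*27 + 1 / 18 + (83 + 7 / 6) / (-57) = 93.58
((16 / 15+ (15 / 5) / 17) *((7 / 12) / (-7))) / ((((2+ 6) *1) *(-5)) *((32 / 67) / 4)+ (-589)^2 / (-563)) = 11957557 / 71677033020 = 0.00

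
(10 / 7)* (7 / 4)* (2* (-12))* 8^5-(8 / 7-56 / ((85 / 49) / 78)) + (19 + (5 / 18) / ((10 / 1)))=-42059114441 / 21420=-1963544.09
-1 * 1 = -1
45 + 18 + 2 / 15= 947 / 15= 63.13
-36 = -36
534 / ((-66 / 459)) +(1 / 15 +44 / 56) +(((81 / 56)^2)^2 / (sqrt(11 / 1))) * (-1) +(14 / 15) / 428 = -458855374 / 123585 -43046721 * sqrt(11) / 108179456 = -3714.19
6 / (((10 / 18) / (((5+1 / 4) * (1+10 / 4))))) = 3969 / 20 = 198.45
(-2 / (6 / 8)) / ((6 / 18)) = -8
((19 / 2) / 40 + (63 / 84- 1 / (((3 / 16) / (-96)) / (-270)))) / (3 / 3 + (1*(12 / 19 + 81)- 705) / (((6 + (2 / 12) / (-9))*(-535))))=-115700.84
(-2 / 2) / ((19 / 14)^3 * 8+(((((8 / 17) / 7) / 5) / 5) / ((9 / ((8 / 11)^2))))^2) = -73472994354375 / 1469245681941883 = -0.05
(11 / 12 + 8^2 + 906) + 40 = 12131 / 12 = 1010.92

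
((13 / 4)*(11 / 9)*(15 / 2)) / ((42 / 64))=2860 / 63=45.40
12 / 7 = 1.71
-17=-17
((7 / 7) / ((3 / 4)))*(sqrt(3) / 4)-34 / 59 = -34 / 59 + sqrt(3) / 3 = 0.00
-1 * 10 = -10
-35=-35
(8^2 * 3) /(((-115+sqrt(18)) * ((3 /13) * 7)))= -95680 /92449 -2496 * sqrt(2) /92449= -1.07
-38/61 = -0.62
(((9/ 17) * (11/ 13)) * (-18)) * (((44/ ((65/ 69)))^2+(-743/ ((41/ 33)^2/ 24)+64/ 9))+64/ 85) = 2014410161838096/ 26683059325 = 75493.97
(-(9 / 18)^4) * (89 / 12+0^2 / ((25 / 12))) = -89 / 192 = -0.46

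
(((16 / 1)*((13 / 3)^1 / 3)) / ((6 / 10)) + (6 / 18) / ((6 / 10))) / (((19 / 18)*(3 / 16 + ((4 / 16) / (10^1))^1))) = 168800 / 969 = 174.20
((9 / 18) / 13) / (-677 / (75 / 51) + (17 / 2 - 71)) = -25 / 339859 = -0.00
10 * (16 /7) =160 /7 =22.86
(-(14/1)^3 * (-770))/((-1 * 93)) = -2112880/93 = -22719.14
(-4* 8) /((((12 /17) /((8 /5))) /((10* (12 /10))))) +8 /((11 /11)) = -862.40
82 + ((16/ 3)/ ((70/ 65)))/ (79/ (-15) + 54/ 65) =97950/ 1211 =80.88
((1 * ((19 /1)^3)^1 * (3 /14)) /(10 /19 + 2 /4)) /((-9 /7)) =-130321 /117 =-1113.85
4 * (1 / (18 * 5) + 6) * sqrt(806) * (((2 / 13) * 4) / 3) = 8656 * sqrt(806) / 1755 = 140.03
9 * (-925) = -8325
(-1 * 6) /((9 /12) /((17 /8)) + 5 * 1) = -102 /91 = -1.12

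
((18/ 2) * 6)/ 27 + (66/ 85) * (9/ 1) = 764/ 85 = 8.99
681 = 681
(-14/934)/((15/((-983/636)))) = 0.00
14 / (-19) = -14 / 19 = -0.74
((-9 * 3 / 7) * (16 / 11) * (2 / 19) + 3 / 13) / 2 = -6843 / 38038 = -0.18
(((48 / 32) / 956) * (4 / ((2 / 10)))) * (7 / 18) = 35 / 2868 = 0.01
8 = 8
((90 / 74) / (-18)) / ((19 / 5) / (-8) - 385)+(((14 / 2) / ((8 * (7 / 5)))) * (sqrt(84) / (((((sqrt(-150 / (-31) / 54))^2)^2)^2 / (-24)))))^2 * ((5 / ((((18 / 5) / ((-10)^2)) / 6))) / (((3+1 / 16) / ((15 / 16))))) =9048473222571616965663528956 / 7799845703125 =1160083617929307.97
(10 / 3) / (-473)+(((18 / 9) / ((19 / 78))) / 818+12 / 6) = 22087070 / 11027049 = 2.00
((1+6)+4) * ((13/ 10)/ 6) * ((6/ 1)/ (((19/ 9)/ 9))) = 11583/ 190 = 60.96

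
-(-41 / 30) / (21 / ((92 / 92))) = 41 / 630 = 0.07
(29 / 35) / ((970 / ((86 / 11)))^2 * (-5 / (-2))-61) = 107242 / 4972994145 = 0.00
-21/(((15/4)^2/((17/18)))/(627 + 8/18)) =-5375944/6075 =-884.93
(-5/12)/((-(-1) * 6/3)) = -5/24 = -0.21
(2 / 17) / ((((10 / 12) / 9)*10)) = 54 / 425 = 0.13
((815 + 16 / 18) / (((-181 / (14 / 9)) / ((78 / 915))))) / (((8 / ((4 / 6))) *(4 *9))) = -668213 / 482933340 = -0.00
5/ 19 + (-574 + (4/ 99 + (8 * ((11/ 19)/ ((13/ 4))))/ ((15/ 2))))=-70119763/ 122265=-573.51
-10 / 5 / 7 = -0.29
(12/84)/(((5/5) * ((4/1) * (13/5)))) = 5/364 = 0.01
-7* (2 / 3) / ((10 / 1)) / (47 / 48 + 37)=-112 / 9115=-0.01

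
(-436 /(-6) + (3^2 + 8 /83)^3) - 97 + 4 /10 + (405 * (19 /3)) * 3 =72248776067 /8576805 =8423.74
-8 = -8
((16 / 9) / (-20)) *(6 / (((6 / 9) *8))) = -1 / 10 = -0.10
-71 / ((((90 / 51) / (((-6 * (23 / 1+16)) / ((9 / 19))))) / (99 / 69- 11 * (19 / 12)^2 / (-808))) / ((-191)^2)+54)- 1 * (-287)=9289481998026626057 / 32516498858902434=285.69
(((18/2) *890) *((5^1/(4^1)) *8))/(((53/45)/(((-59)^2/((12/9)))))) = 9410448375/53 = 177555629.72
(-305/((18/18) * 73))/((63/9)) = -305/511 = -0.60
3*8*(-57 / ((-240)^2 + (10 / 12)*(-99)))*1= -912 / 38345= -0.02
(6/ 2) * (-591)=-1773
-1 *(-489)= 489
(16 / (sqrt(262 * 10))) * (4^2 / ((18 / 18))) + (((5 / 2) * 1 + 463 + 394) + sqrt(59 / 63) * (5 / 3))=866.11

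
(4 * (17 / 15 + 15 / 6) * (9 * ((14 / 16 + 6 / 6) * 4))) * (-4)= -3924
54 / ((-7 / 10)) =-540 / 7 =-77.14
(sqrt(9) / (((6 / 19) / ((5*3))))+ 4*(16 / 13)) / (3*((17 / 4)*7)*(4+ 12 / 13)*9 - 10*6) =3833 / 101256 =0.04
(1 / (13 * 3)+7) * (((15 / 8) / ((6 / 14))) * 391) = 12018.24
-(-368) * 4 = 1472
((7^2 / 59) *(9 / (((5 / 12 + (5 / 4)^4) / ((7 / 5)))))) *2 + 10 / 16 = 41170681 / 5180200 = 7.95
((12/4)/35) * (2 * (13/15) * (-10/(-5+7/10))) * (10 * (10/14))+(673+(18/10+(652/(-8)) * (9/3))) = 9118421/21070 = 432.77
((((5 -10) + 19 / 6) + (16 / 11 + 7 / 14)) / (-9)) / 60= -1 / 4455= -0.00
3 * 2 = 6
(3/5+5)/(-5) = -28/25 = -1.12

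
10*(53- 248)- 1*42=-1992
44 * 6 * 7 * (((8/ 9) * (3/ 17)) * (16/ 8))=9856/ 17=579.76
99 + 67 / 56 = 5611 / 56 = 100.20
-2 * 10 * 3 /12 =-5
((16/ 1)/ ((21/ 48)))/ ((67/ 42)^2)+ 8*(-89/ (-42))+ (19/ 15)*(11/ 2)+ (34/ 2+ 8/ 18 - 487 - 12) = -1253585519/ 2828070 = -443.27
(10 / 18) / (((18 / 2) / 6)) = 10 / 27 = 0.37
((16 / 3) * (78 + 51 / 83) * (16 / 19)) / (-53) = -556800 / 83581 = -6.66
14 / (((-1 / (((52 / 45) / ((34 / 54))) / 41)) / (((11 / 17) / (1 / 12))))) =-288288 / 59245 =-4.87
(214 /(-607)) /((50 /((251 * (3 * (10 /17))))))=-161142 /51595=-3.12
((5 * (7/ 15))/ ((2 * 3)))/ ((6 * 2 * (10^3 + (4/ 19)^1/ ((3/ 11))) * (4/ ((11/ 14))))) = 209/ 32857344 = 0.00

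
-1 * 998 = -998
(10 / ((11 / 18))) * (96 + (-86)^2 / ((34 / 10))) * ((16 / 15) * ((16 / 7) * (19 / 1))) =321957888 / 187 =1721699.94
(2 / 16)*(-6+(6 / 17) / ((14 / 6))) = -87 / 119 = -0.73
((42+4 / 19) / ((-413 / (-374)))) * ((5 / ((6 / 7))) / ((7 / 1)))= 749870 / 23541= 31.85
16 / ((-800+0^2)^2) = 1 / 40000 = 0.00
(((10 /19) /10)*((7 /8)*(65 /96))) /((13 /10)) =175 /7296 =0.02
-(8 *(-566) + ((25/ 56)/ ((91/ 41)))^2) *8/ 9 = 4024.85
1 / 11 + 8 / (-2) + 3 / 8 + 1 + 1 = -135 / 88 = -1.53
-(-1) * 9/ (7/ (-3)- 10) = -27/ 37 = -0.73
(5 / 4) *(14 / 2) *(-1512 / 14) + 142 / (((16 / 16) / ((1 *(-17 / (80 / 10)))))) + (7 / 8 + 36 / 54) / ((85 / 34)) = -18692 / 15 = -1246.13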